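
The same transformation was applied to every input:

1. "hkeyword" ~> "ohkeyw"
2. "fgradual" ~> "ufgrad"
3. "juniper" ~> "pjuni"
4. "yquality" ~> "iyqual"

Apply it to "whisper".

pwhis

The transformation: delete the last 2 characters, then move the last character to the front.
Working it through for "whisper": intermediate "whisp", final "pwhis".
(Check on "fgradual": → "fgradu" → "ufgrad" ✓)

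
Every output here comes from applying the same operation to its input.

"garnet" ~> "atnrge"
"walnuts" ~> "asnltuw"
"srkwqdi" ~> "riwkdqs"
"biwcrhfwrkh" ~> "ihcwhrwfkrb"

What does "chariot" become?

htraoic

The pattern: swap the first and last characters, then swap each adjacent pair of characters (1↔2, 3↔4, ...).
Applying both steps to "chariot": "tharioc", then "htraoic".
(Check on "garnet": → "tarneg" → "atnrge" ✓)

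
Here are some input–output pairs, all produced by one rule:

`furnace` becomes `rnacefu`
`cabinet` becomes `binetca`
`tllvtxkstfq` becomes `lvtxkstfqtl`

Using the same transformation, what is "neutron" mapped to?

Looking at the pairs, the operation is to move the first 2 characters to the end (rotate left by 2).
"neutron" → "utronne".

utronne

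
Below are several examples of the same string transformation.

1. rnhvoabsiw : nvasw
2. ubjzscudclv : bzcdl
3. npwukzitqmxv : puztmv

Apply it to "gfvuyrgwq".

furw

The rule is to keep every other character starting from the second (positions 2nd, 4th, 6th, ...).
For "gfvuyrgwq" the result is "furw".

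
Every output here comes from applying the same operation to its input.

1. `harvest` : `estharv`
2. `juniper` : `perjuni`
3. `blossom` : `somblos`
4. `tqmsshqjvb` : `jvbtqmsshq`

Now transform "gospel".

The pattern: move the last 3 characters to the front (rotate right by 3).
On "gospel" that produces "pelgos".

pelgos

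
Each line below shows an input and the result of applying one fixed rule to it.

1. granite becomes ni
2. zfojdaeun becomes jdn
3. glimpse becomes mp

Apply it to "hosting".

ti

The transformation: swap each adjacent pair of characters (1↔2, 3↔4, ...), then keep one character in every 3, starting at position 3 (positions 3rd, 6th, 9th, ...).
For "hosting", step one produces "ohtsnig"; step two turns that into "ti".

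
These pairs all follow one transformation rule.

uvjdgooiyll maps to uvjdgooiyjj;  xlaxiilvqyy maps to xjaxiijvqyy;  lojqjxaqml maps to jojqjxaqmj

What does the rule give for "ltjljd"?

jtjjjd

The rule is to replace every "l" with "j".
"ltjljd" → "jtjjjd".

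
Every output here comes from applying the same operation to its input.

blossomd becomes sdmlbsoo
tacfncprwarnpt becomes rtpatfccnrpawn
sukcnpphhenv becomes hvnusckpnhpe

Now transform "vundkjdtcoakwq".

aqwuvdnjktdock

Each output is the input with this applied: swap each adjacent pair of characters (1↔2, 3↔4, ...), then move the last 3 characters to the front (rotate right by 3).
"vundkjdtcoakwq" → "aqwuvdnjktdock".
(Check on "tacfncprwarnpt": → "atfccnrpawnrtp" → "rtpatfccnrpawn" ✓)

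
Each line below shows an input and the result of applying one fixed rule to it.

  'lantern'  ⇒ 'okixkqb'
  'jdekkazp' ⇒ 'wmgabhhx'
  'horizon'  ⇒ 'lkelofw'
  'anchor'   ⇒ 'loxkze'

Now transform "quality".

qvnrxif

The pattern: shift every letter 3 places backward in the alphabet (wrapping around), then move the last 2 characters to the front (rotate right by 2).
"quality" → "nrxifqv" → "qvnrxif".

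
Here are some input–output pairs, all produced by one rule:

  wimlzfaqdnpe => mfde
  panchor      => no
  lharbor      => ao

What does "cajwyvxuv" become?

The rule is to keep one character in every 3, starting at position 3 (positions 3rd, 6th, 9th, ...).
On "cajwyvxuv" that produces "jvv".

jvv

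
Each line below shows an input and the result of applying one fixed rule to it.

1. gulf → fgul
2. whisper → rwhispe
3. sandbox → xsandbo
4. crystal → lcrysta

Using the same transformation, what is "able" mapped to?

eabl

The rule is to move the last character to the front.
So "able" becomes "eabl".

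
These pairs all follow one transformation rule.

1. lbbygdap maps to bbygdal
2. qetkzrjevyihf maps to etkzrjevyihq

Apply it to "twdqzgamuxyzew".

wdqzgamuxyzet

Looking at the pairs, the operation is to swap the first and last characters, then delete the first character.
For "twdqzgamuxyzew", step one produces "wwdqzgamuxyzet"; step two turns that into "wdqzgamuxyzet".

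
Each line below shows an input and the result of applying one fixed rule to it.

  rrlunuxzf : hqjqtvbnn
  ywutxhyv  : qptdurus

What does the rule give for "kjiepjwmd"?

Rule — move the first 2 characters to the end (rotate left by 2), then shift every letter 4 places backward in the alphabet (wrapping around).
Applying both steps to "kjiepjwmd": "iepjwmdkj", then "ealfsizgf".

ealfsizgf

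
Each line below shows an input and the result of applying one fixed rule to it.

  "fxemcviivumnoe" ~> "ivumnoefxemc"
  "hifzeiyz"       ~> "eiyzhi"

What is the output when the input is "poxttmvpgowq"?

What's happening: swap the front and back halves of the string, then delete the last 2 characters.
For "poxttmvpgowq" the result is "vpgowqpoxt".

vpgowqpoxt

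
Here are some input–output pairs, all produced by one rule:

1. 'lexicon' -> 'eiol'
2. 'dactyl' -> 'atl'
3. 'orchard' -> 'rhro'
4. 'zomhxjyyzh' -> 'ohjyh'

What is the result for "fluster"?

The pattern: move the first character to the end, then keep every other character starting from the first (positions 1st, 3rd, 5th, ...).
For "fluster", step one produces "lusterf"; step two turns that into "lsef".

lsef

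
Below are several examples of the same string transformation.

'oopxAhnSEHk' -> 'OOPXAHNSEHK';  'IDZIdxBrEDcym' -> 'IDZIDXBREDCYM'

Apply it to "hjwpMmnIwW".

Looking at the pairs, the operation is to convert every letter to uppercase.
Applying that to "hjwpMmnIwW" gives "HJWPMMNIWW".

HJWPMMNIWW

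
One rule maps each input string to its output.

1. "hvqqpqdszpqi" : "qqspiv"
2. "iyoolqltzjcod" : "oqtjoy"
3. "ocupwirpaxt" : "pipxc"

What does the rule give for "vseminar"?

mnrs

What's happening: keep every other character starting from the second (positions 2nd, 4th, 6th, ...), then move the first character to the end.
Starting from "vseminar": after the first operation, "smnr"; after the second, "mnrs".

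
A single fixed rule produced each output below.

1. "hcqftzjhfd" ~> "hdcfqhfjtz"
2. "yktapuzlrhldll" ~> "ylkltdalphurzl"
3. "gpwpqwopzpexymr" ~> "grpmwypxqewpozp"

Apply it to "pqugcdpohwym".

Rule — take characters alternately from the front and the back (1st, last, 2nd, 2nd-last, ...).
"pqugcdpohwym" → "pmqyuwghcodp".

pmqyuwghcodp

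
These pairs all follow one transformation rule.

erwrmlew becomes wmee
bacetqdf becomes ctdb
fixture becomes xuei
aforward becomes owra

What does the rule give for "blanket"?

The rule is to move the first 2 characters to the end (rotate left by 2), then keep every other character starting from the first (positions 1st, 3rd, 5th, ...).
Starting from "blanket": after the first operation, "anketbl"; after the second, "aktl".

aktl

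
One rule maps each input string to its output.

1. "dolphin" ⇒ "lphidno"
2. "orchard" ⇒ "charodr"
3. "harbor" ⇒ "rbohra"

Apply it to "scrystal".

rystaslc

Looking at the pairs, the operation is to swap the first and last characters, then move the first 2 characters to the end (rotate left by 2).
Doing the same to "scrystal": "rystaslc".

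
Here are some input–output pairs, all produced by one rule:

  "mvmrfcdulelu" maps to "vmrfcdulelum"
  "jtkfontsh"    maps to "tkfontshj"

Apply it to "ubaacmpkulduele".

Rule — move the first character to the end.
Applying that to "ubaacmpkulduele" gives "baacmpkuldueleu".

baacmpkuldueleu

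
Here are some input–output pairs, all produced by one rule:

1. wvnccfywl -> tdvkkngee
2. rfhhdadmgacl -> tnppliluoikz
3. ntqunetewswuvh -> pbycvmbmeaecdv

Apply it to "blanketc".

ktivsmbj

In each case the input is transformed by: shift every letter 8 places forward in the alphabet (wrapping around), then swap the first and last characters.
Starting from "blanketc": after the first operation, "jtivsmbk"; after the second, "ktivsmbj".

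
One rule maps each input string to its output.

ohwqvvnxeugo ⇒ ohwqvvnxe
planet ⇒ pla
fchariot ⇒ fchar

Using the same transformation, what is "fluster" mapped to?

flus

Looking at the pairs, the operation is to delete the last 3 characters.
Doing the same to "fluster": "flus".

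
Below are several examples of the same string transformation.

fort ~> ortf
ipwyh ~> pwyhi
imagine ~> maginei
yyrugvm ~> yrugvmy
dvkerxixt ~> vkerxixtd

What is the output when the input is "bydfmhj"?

The pattern: move the first character to the end.
For "bydfmhj" the result is "ydfmhjb".

ydfmhjb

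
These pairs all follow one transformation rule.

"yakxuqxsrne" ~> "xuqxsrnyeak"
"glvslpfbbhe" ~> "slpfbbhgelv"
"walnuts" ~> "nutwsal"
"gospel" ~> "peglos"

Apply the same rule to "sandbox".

dbosxan

In each case the input is transformed by: swap the first and last characters, then move the first 3 characters to the end (rotate left by 3).
Applying both steps to "sandbox": "xandbos", then "dbosxan".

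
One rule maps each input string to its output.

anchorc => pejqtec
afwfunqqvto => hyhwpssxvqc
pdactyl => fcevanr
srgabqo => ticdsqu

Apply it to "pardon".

The pattern: shift every letter 2 places forward in the alphabet (wrapping around), then move the first character to the end.
Applying both steps to "pardon": "rctfqp", then "ctfqpr".

ctfqpr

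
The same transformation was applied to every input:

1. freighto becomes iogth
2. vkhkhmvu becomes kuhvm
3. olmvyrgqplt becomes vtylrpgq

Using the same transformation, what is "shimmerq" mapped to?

In each case the input is transformed by: delete the first 3 characters, then take characters alternately from the front and the back (1st, last, 2nd, 2nd-last, ...).
Applying both steps to "shimmerq": "mmerq", then "mqmre".

mqmre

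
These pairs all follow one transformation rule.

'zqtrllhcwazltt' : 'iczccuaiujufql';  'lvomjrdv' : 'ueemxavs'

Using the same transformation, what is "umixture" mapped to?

The rule is to shift every letter 9 places forward in the alphabet (wrapping around), then take characters alternately from the front and the back (1st, last, 2nd, 2nd-last, ...).
Working it through for "umixture": intermediate "dvrgcdan", final "dnvardgc".

dnvardgc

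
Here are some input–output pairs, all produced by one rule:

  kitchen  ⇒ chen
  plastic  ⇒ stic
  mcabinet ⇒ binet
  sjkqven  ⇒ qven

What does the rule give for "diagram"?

gram

The pattern: delete the first 3 characters.
On "diagram" that produces "gram".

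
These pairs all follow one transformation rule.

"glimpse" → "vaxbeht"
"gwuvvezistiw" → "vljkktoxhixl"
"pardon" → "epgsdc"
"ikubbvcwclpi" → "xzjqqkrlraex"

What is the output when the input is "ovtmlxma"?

Looking at the pairs, the operation is to shift every letter 11 places backward in the alphabet (wrapping around).
For "ovtmlxma" the result is "dkibambp".

dkibambp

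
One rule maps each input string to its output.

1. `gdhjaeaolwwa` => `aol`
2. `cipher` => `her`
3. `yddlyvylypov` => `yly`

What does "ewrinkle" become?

nkl

The rule is to swap the front and back halves of the string, then keep only the first 3 characters.
Applying both steps to "ewrinkle": "nkleewri", then "nkl".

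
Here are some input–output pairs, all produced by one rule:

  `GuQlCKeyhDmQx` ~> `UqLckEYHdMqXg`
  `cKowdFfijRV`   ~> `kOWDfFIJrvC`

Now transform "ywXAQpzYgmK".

Rule — flip the case of every letter, then move the first character to the end.
On "ywXAQpzYgmK" that produces "WxaqPZyGMkY".

WxaqPZyGMkY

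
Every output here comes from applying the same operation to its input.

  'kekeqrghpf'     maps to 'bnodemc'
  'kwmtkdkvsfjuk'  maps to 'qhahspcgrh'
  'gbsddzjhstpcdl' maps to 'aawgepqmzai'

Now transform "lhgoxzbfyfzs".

luwycvcwp

What's happening: shift every letter 3 places backward in the alphabet (wrapping around), then delete the first 3 characters.
On "lhgoxzbfyfzs": the first step gives "iedluwycvcwp", and the second then gives "luwycvcwp".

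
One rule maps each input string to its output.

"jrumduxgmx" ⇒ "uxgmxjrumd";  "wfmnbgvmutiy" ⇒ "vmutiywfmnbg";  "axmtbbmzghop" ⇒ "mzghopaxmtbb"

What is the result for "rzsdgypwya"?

What's happening: swap the front and back halves of the string.
On "rzsdgypwya" that produces "ypwyarzsdg".

ypwyarzsdg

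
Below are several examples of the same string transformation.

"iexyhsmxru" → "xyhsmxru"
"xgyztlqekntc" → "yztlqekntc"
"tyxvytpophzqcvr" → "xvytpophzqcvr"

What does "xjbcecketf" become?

What's happening: delete the first 2 characters.
So "xjbcecketf" becomes "bcecketf".

bcecketf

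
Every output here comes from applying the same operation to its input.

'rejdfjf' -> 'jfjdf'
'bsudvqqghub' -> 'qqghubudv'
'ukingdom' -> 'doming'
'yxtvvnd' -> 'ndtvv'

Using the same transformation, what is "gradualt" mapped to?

The transformation: delete the first 2 characters, then move the first 3 characters to the end (rotate left by 3).
Applying both steps to "gradualt": "adualt", then "altadu".

altadu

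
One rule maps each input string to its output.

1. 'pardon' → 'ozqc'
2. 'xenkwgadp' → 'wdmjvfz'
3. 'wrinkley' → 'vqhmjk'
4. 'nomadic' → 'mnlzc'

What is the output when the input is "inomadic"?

What's happening: delete the last 2 characters, then shift every letter 1 place backward in the alphabet (wrapping around).
For "inomadic", step one produces "inomad"; step two turns that into "hmnlzc".

hmnlzc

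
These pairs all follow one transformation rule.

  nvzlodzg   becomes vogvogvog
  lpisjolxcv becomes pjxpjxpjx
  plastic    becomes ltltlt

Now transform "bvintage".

vtevtevte

Each output is the input with this applied: keep one character in every 3, starting at position 2 (positions 2nd, 5th, 8th, ...), then write the whole string 3 times in a row.
On "bvintage": the first step gives "vte", and the second then gives "vtevtevte".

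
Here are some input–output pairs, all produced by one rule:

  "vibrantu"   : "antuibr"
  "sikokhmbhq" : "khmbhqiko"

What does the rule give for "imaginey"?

ineymag

Each output is the input with this applied: delete the first character, then move the first 3 characters to the end (rotate left by 3).
"imaginey" → "maginey" → "ineymag".
(Check on "sikokhmbhq": → "ikokhmbhq" → "khmbhqiko" ✓)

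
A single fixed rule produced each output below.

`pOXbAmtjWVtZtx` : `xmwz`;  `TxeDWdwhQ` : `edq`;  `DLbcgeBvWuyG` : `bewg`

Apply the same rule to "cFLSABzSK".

lbk

What's happening: keep one character in every 3, starting at position 3 (positions 3rd, 6th, 9th, ...), then convert every letter to lowercase.
On "cFLSABzSK": the first step gives "LBK", and the second then gives "lbk".
(Check on "DLbcgeBvWuyG": → "beWG" → "bewg" ✓)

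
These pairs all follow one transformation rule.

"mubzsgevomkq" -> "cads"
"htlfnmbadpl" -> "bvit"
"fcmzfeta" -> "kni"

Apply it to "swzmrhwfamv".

eznd

The transformation: keep one character in every 3, starting at position 2 (positions 2nd, 5th, 8th, ...), then shift every letter 8 places forward in the alphabet (wrapping around).
On "swzmrhwfamv": the first step gives "wrfv", and the second then gives "eznd".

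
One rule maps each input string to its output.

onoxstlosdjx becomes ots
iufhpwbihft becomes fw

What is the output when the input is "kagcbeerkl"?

The pattern: delete the last 3 characters, then keep one character in every 3, starting at position 3 (positions 3rd, 6th, 9th, ...).
Working it through for "kagcbeerkl": intermediate "kagcbee", final "ge".
(Check on "iufhpwbihft": → "iufhpwbi" → "fw" ✓)

ge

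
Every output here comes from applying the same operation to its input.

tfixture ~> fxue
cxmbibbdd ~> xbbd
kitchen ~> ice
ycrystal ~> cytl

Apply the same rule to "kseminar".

smnr

Each output is the input with this applied: keep every other character starting from the second (positions 2nd, 4th, 6th, ...).
"kseminar" → "smnr".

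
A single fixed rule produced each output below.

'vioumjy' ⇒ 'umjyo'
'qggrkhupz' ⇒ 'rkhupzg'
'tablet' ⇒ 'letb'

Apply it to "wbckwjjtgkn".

kwjjtgknc

In each case the input is transformed by: delete the first 2 characters, then move the first character to the end.
For "wbckwjjtgkn", step one produces "ckwjjtgkn"; step two turns that into "kwjjtgknc".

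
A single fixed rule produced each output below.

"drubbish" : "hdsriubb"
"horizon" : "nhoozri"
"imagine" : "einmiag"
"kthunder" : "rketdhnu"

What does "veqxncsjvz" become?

zvvejqsxcn

What's happening: reverse the string, then take characters alternately from the front and the back (1st, last, 2nd, 2nd-last, ...).
For "veqxncsjvz", step one produces "zvjscnxqev"; step two turns that into "zvvejqsxcn".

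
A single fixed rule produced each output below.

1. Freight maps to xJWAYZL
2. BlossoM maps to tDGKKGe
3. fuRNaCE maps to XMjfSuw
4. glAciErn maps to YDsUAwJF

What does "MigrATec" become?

The pattern: flip the case of every letter, then shift every letter 8 places backward in the alphabet (wrapping around).
Working it through for "MigrATec": intermediate "mIGRatEC", final "eAYJslWU".

eAYJslWU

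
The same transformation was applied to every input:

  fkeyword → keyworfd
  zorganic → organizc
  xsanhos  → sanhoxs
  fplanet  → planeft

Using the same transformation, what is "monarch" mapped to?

In each case the input is transformed by: swap the first and last characters, then move the first character to the end.
For "monarch", step one produces "honarcm"; step two turns that into "onarcmh".

onarcmh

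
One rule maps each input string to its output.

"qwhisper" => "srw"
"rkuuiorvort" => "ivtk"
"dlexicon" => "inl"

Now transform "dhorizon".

inh

Each output is the input with this applied: keep one character in every 3, starting at position 2 (positions 2nd, 5th, 8th, ...), then move the first character to the end.
"dhorizon" → "inh".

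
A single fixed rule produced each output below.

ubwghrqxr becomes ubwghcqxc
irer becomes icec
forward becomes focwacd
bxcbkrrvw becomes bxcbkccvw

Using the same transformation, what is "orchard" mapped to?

occhacd

The rule is to replace every "r" with "c".
Doing the same to "orchard": "occhacd".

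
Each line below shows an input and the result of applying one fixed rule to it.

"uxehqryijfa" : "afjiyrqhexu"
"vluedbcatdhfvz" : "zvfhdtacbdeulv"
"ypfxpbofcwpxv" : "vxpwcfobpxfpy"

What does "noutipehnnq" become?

The pattern: reverse the string.
"noutipehnnq" → "qnnhepituon".

qnnhepituon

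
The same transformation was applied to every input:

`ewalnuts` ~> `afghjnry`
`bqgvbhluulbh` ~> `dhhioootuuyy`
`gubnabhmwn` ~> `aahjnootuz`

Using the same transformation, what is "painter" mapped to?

In each case the input is transformed by: shift every letter 13 places forward in the alphabet (wrapping around) — i.e. ROT13, then sort the characters into alphabetical order.
On "painter": the first step gives "cnvagre", and the second then gives "acegnrv".

acegnrv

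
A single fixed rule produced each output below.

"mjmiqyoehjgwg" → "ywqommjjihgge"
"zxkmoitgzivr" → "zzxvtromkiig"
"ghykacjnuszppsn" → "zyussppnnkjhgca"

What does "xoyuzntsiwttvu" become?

The rule is to sort the characters into reverse alphabetical order.
For "xoyuzntsiwttvu" the result is "zyxwvuutttsoni".

zyxwvuutttsoni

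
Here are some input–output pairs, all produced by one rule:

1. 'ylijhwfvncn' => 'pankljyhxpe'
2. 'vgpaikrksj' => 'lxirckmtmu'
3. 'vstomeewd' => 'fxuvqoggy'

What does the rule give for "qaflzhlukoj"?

lschnbjnwmq

The transformation: move the last character to the front, then shift every letter 2 places forward in the alphabet (wrapping around).
On "qaflzhlukoj": the first step gives "jqaflzhluko", and the second then gives "lschnbjnwmq".
(Check on "vgpaikrksj": → "jvgpaikrks" → "lxirckmtmu" ✓)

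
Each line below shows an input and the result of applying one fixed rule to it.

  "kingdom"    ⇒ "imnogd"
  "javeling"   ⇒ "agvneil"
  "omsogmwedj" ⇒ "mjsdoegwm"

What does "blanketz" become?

Looking at the pairs, the operation is to delete the first character, then take characters alternately from the front and the back (1st, last, 2nd, 2nd-last, ...).
Applying both steps to "blanketz": "lanketz", then "lzatnek".
(Check on "javeling": → "aveling" → "agvneil" ✓)

lzatnek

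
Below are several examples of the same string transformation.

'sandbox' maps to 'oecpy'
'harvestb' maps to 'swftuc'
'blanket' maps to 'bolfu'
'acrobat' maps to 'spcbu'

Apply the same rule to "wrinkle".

In each case the input is transformed by: shift every letter 1 place forward in the alphabet (wrapping around), then delete the first 2 characters.
On "wrinkle": the first step gives "xsjolmf", and the second then gives "jolmf".
(Check on "sandbox": → "tboecpy" → "oecpy" ✓)

jolmf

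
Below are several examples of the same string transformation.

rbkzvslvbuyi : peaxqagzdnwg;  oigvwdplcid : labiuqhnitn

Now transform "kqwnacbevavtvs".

The rule is to shift every letter 5 places forward in the alphabet (wrapping around), then move the first 2 characters to the end (rotate left by 2).
On "kqwnacbevavtvs" that produces "bsfhgjafayaxpv".
(Check on "rbkzvslvbuyi": → "wgpeaxqagzdn" → "peaxqagzdnwg" ✓)

bsfhgjafayaxpv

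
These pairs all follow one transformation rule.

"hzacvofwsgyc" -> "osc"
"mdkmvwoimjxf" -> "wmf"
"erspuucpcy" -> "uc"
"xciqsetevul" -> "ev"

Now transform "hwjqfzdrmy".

What's happening: delete the first 3 characters, then keep one character in every 3, starting at position 3 (positions 3rd, 6th, 9th, ...).
Starting from "hwjqfzdrmy": after the first operation, "qfzdrmy"; after the second, "zm".

zm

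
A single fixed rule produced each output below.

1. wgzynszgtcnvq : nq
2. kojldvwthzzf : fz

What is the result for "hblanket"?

te

Looking at the pairs, the operation is to swap each adjacent pair of characters (1↔2, 3↔4, ...), then keep only the last 2 characters.
Starting from "hblanket": after the first operation, "bhalknte"; after the second, "te".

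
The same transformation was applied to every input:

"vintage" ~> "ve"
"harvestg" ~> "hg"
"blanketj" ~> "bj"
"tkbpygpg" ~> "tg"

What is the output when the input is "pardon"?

The rule is to take characters alternately from the front and the back (1st, last, 2nd, 2nd-last, ...), then keep only the first 2 characters.
Working it through for "pardon": intermediate "pnaord", final "pn".
(Check on "vintage": → "veignat" → "ve" ✓)

pn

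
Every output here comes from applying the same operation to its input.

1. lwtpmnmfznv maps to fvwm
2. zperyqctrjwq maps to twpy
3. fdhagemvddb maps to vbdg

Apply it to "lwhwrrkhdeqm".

What's happening: keep one character in every 3, starting at position 2 (positions 2nd, 5th, 8th, ...), then swap the front and back halves of the string.
For "lwhwrrkhdeqm", step one produces "wrhq"; step two turns that into "hqwr".

hqwr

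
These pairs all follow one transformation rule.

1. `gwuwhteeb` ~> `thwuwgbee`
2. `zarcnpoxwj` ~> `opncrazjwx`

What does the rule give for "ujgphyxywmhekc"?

hmwyxyhpgjucke

What's happening: move the last 3 characters to the front (rotate right by 3), then reverse the string.
Starting from "ujgphyxywmhekc": after the first operation, "ekcujgphyxywmh"; after the second, "hmwyxyhpgjucke".
(Check on "zarcnpoxwj": → "xwjzarcnpo" → "opncrazjwx" ✓)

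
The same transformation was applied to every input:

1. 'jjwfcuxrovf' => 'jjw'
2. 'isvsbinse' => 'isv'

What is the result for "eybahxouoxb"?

eyb

The pattern: keep only the first 3 characters.
Doing the same to "eybahxouoxb": "eyb".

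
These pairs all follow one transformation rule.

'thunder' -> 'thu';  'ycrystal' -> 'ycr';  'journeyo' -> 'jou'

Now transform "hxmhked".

The rule is to keep only the first 3 characters.
Doing the same to "hxmhked": "hxm".

hxm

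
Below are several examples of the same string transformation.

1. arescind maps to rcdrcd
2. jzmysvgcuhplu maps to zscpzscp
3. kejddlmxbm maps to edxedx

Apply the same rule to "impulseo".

mlomlo

What's happening: keep one character in every 3, starting at position 2 (positions 2nd, 5th, 8th, ...), then write the whole string twice.
"impulseo" → "mlo" → "mlomlo".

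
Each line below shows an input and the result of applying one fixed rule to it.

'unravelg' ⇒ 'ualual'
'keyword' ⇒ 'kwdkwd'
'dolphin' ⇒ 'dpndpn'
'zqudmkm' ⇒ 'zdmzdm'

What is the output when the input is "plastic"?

pscpsc

The transformation: keep one character in every 3, starting at position 1 (positions 1st, 4th, 7th, ...), then write the whole string twice.
For "plastic" the result is "pscpsc".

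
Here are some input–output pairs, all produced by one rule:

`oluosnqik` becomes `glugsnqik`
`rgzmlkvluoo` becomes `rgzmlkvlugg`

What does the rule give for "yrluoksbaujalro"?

In each case the input is transformed by: replace every "o" with "g".
For "yrluoksbaujalro" the result is "yrlugksbaujalrg".

yrlugksbaujalrg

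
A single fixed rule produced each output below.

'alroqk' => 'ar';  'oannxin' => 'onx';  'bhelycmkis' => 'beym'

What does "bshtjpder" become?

The pattern: keep every other character starting from the first (positions 1st, 3rd, 5th, ...), then delete the last character.
For "bshtjpder" the result is "bhjd".

bhjd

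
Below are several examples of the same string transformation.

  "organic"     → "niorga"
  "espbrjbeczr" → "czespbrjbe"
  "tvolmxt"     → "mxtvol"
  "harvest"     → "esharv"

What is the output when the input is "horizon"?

zohori

The rule is to delete the last character, then move the last 2 characters to the front (rotate right by 2).
Applying that to "horizon" gives "zohori".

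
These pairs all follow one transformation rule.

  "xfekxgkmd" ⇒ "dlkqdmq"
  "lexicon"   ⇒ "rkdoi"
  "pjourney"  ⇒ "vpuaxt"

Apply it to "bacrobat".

hgixuh

What's happening: delete the last 2 characters, then shift every letter 6 places forward in the alphabet (wrapping around).
On "bacrobat": the first step gives "bacrob", and the second then gives "hgixuh".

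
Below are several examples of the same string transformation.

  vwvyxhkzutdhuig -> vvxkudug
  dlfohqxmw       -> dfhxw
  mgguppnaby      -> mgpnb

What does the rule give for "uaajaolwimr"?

uaalir

The transformation: keep every other character starting from the first (positions 1st, 3rd, 5th, ...).
So "uaajaolwimr" becomes "uaalir".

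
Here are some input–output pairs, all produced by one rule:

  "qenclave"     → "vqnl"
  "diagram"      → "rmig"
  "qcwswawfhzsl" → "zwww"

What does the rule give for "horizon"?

zroo

The rule is to sort the characters into reverse alphabetical order, then keep only the first 4 characters.
On "horizon": the first step gives "zroonih", and the second then gives "zroo".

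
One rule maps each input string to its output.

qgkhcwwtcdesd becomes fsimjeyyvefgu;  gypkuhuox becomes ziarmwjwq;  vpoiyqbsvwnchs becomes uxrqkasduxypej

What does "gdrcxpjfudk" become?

miftezrlhwf

Each output is the input with this applied: shift every letter 2 places forward in the alphabet (wrapping around), then move the last character to the front.
"gdrcxpjfudk" → "iftezrlhwfm" → "miftezrlhwf".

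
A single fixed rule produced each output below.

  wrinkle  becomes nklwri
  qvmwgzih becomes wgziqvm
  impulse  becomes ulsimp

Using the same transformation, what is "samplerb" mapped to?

plersam

Each output is the input with this applied: delete the last character, then move the first 3 characters to the end (rotate left by 3).
Working it through for "samplerb": intermediate "sampler", final "plersam".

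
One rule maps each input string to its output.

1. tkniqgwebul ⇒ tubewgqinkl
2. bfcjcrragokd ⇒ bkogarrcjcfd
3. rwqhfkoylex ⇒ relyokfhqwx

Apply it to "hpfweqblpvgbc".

The transformation: swap the first and last characters, then reverse the string.
On "hpfweqblpvgbc": the first step gives "cpfweqblpvgbh", and the second then gives "hbgvplbqewfpc".
(Check on "tkniqgwebul": → "lkniqgwebut" → "tubewgqinkl" ✓)

hbgvplbqewfpc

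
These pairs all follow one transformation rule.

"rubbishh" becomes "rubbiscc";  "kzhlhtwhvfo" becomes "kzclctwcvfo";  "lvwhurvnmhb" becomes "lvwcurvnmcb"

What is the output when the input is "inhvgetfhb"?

The rule is to replace every "h" with "c".
On "inhvgetfhb" that produces "incvgetfcb".

incvgetfcb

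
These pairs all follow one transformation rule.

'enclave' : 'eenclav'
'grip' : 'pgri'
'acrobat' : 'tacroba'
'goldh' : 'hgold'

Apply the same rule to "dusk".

kdus

What's happening: move the last character to the front.
Applying that to "dusk" gives "kdus".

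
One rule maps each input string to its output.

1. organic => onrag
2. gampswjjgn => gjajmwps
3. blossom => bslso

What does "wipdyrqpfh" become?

What's happening: delete the last 2 characters, then take characters alternately from the front and the back (1st, last, 2nd, 2nd-last, ...).
Applying both steps to "wipdyrqpfh": "wipdyrqp", then "wpiqprdy".

wpiqprdy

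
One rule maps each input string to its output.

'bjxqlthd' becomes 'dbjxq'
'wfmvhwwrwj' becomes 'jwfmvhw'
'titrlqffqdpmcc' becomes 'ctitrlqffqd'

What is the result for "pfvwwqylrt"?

tpfvwwq

The pattern: move the last character to the front, then delete the last 3 characters.
On "pfvwwqylrt": the first step gives "tpfvwwqylr", and the second then gives "tpfvwwq".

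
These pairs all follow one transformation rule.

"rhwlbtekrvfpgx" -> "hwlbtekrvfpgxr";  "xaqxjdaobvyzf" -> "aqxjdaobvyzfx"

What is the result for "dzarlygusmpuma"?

zarlygusmpumad

In each case the input is transformed by: move the first character to the end.
So "dzarlygusmpuma" becomes "zarlygusmpumad".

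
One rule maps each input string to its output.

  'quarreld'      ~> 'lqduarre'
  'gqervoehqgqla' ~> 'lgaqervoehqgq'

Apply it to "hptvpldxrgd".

The transformation: swap the first and last characters, then move the last 2 characters to the front (rotate right by 2).
On "hptvpldxrgd": the first step gives "dptvpldxrgh", and the second then gives "ghdptvpldxr".

ghdptvpldxr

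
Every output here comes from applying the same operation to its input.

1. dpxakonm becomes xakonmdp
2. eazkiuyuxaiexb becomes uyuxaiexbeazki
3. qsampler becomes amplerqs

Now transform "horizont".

rizontho

What's happening: swap the front and back halves of the string, then move the last 2 characters to the front (rotate right by 2).
On "horizont" that produces "rizontho".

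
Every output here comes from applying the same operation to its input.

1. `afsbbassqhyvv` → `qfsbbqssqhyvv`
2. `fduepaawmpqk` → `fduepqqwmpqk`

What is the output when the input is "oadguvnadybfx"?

Rule — replace every "a" with "q".
For "oadguvnadybfx" the result is "oqdguvnqdybfx".

oqdguvnqdybfx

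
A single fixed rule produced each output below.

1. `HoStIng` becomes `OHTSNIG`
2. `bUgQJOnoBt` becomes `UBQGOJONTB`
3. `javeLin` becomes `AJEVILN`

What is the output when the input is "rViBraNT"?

What's happening: swap each adjacent pair of characters (1↔2, 3↔4, ...), then convert every letter to uppercase.
Starting from "rViBraNT": after the first operation, "VrBiarTN"; after the second, "VRBIARTN".

VRBIARTN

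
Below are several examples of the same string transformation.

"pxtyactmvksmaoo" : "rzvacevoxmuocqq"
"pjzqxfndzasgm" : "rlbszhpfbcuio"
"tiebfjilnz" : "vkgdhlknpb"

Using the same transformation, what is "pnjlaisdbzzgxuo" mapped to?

The transformation: shift every letter 2 places forward in the alphabet (wrapping around).
On "pnjlaisdbzzgxuo" that produces "rplnckufdbbizwq".

rplnckufdbbizwq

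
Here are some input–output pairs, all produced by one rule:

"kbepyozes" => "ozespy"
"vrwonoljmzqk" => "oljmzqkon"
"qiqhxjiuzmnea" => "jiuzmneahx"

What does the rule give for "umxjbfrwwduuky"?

frwwduukyjb

The pattern: delete the first 3 characters, then move the first 2 characters to the end (rotate left by 2).
Working it through for "umxjbfrwwduuky": intermediate "jbfrwwduuky", final "frwwduukyjb".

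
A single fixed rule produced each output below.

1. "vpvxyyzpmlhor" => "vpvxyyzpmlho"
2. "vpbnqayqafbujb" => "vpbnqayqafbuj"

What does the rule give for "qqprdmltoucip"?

The pattern: delete the last character.
For "qqprdmltoucip" the result is "qqprdmltouci".

qqprdmltouci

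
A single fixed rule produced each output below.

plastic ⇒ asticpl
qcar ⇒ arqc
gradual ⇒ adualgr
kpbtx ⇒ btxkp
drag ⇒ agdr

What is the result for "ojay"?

ayoj

The pattern: move the first 2 characters to the end (rotate left by 2).
For "ojay" the result is "ayoj".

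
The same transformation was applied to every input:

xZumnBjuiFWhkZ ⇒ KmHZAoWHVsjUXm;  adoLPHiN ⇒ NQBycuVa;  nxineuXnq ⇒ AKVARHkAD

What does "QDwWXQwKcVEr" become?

dqJjkdJxPirE

Looking at the pairs, the operation is to flip the case of every letter, then shift every letter 13 places forward in the alphabet (wrapping around) — i.e. ROT13.
"QDwWXQwKcVEr" → "qdWwxqWkCveR" → "dqJjkdJxPirE".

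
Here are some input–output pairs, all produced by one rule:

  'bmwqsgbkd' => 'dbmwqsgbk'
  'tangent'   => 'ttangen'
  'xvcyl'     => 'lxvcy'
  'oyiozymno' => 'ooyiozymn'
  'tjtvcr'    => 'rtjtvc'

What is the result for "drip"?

The transformation: move the last character to the front.
So "drip" becomes "pdri".

pdri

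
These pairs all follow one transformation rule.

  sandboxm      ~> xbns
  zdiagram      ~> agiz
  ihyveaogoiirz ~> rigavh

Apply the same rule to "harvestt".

terh

Rule — reverse the string, then keep every other character starting from the second (positions 2nd, 4th, 6th, ...).
"harvestt" → "ttsevrah" → "terh".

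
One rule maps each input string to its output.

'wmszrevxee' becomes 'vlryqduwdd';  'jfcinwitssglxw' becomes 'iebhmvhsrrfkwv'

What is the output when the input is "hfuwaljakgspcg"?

getvzkizjfrobf

The transformation: shift every letter 1 place backward in the alphabet (wrapping around).
Applying that to "hfuwaljakgspcg" gives "getvzkizjfrobf".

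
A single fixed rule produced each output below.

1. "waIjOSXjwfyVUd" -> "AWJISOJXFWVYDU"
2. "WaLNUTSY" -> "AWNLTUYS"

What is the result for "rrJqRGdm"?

RRQJGRMD

In each case the input is transformed by: swap each adjacent pair of characters (1↔2, 3↔4, ...), then convert every letter to uppercase.
Working it through for "rrJqRGdm": intermediate "rrqJGRmd", final "RRQJGRMD".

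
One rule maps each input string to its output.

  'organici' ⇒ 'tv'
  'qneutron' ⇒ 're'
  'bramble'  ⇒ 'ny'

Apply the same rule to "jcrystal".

eg

Looking at the pairs, the operation is to shift every letter 13 places forward in the alphabet (wrapping around) — i.e. ROT13, then keep one character in every 3, starting at position 3 (positions 3rd, 6th, 9th, ...).
Applying both steps to "jcrystal": "wpelfgny", then "eg".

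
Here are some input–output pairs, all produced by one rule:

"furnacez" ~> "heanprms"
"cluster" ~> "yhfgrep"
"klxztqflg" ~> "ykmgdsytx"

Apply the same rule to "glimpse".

The transformation: move the first character to the end, then shift every letter 13 places forward in the alphabet (wrapping around) — i.e. ROT13.
"glimpse" → "limpseg" → "yvzcfrt".
(Check on "furnacez": → "urnacezf" → "heanprms" ✓)

yvzcfrt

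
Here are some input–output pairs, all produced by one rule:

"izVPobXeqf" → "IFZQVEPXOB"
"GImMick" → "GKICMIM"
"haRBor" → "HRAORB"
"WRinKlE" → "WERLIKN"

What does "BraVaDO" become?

The rule is to take characters alternately from the front and the back (1st, last, 2nd, 2nd-last, ...), then convert every letter to uppercase.
On "BraVaDO": the first step gives "BOrDaaV", and the second then gives "BORDAAV".

BORDAAV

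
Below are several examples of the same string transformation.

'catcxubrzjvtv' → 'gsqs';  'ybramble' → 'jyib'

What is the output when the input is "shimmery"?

jbov

The rule is to shift every letter 3 places backward in the alphabet (wrapping around), then keep only the last 4 characters.
Applying both steps to "shimmery": "pefjjbov", then "jbov".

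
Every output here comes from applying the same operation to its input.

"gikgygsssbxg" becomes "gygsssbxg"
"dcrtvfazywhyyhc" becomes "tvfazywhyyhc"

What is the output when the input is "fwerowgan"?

rowgan

The transformation: delete the first 3 characters.
On "fwerowgan" that produces "rowgan".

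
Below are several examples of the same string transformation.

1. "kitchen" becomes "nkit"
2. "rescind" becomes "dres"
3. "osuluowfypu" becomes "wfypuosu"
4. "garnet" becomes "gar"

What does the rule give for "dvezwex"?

xdve

What's happening: move the first 3 characters to the end (rotate left by 3), then delete the first 3 characters.
On "dvezwex": the first step gives "zwexdve", and the second then gives "xdve".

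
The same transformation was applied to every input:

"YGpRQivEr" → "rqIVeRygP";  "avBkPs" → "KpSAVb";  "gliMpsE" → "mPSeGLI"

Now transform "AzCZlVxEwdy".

zLvXeWDYaZc

The transformation: flip the case of every letter, then move the first 3 characters to the end (rotate left by 3).
"AzCZlVxEwdy" → "aZczLvXeWDY" → "zLvXeWDYaZc".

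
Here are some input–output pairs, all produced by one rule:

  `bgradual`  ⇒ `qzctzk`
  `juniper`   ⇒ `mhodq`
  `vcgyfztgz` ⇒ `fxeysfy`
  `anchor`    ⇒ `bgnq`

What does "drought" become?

ntfgs

In each case the input is transformed by: delete the first 2 characters, then shift every letter 1 place backward in the alphabet (wrapping around).
"drought" → "ought" → "ntfgs".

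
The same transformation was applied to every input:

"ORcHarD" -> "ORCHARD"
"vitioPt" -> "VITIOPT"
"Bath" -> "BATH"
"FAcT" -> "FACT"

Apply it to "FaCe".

FACE

Looking at the pairs, the operation is to convert every letter to uppercase.
"FaCe" → "FACE".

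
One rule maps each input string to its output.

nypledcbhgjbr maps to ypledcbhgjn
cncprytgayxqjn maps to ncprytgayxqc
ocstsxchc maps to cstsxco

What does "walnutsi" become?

Each output is the input with this applied: delete the last 2 characters, then move the first character to the end.
"walnutsi" → "walnut" → "alnutw".

alnutw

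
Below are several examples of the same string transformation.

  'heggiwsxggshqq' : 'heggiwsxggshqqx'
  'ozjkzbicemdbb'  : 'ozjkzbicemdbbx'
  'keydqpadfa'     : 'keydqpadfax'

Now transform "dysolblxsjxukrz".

dysolblxsjxukrzx

Looking at the pairs, the operation is to append "x".
For "dysolblxsjxukrz" the result is "dysolblxsjxukrzx".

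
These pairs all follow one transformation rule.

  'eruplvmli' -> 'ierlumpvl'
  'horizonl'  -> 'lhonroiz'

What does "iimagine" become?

Looking at the pairs, the operation is to swap the first and last characters, then take characters alternately from the front and the back (1st, last, 2nd, 2nd-last, ...).
Starting from "iimagine": after the first operation, "eimagini"; after the second, "eiinmiag".

eiinmiag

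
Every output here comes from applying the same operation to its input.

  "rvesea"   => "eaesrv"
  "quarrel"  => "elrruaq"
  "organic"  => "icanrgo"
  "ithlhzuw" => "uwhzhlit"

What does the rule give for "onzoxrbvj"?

The pattern: reverse the string, then swap each adjacent pair of characters (1↔2, 3↔4, ...).
For "onzoxrbvj" the result is "vjrboxnzo".

vjrboxnzo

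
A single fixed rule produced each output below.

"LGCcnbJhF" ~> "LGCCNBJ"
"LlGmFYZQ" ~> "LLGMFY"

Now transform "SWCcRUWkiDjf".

The rule is to delete the last 2 characters, then convert every letter to uppercase.
For "SWCcRUWkiDjf" the result is "SWCCRUWKID".
(Check on "LGCcnbJhF": → "LGCcnbJ" → "LGCCNBJ" ✓)

SWCCRUWKID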